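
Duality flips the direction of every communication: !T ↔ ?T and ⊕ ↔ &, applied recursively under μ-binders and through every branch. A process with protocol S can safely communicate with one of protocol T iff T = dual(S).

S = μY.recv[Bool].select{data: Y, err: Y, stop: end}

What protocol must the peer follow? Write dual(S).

μY ↦ μY  (binder kept)
  recv[Bool] ↦ send[Bool]
    select{data,err,stop} ↦ offer{data,err,stop}  (⊕→&)
      case data:
        Y ↦ Y
      case err:
        Y ↦ Y
      case stop:
        end ↦ end

μY.send[Bool].offer{data: Y, err: Y, stop: end}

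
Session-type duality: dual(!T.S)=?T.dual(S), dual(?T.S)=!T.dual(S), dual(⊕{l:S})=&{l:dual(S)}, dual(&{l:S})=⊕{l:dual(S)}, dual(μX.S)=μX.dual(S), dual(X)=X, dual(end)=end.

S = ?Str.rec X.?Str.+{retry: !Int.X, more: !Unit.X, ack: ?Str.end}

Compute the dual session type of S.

!Str.rec X.!Str.&{retry: ?Int.X, more: ?Unit.X, ack: !Str.end}

?Str = !Str
  rec X = rec X  (rec unchanged)
    ?Str = !Str
      +{retry,more,ack} = &{retry,more,ack}  (internal→external)
        case retry:
          !Int = ?Int
            dual(X) = X
        case more:
          !Unit = ?Unit
            dual(X) = X
        case ack:
          ?Str = !Str
            dual(end) = end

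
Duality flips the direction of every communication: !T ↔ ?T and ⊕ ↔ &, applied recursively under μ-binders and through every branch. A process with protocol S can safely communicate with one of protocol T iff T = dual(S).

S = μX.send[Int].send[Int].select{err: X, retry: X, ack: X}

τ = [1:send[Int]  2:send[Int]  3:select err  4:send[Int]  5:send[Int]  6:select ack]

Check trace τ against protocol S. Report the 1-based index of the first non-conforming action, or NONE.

step 1: send[Int]  ✓  residual = send[Int].select{err: μX.…, retry: μX.…, ack: μX.…}
step 2: send[Int]  ✓  residual = select{err: μX.…, retry: μX.…, ack: μX.…}
step 3: select err  ✓  residual = μX.…
step 4: send[Int]  ✓  residual = send[Int].select{err: μX.…, retry: μX.…, ack: μX.…}
step 5: send[Int]  ✓  residual = select{err: μX.…, retry: μX.…, ack: μX.…}
step 6: select ack  ✓  residual = μX.…
trace exhausted — no violation

NONE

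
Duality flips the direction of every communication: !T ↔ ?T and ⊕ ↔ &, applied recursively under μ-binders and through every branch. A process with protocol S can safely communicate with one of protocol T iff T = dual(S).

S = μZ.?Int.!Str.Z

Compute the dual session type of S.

μZ.!Int.?Str.Z

μZ ↦ μZ  (rec unchanged)
  ?Int ↦ !Int
    !Str ↦ ?Str
      Z ↦ Z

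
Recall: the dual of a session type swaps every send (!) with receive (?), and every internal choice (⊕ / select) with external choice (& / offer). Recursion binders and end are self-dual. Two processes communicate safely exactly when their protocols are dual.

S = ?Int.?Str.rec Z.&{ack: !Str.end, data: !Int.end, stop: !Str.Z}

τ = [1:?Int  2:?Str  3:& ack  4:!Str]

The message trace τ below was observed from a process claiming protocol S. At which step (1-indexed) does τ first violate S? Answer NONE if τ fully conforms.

NONE

[1] ?Int  ok  cont: ?Str.rec Z.…
[2] ?Str  ok  cont: rec Z.…
[3] & ack  ok  cont: !Str.end
[4] !Str  ok  cont: end
all 4 steps conform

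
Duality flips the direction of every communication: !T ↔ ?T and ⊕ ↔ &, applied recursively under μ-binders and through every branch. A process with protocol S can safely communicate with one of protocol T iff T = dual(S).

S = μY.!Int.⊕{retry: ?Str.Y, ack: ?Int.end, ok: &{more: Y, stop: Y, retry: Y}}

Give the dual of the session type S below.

μY.?Int.&{retry: !Str.Y, ack: !Int.end, ok: ⊕{more: Y, stop: Y, retry: Y}}

μY = μY  (binder kept)
  !Int = ?Int
    ⊕{retry,ack,ok} = &{retry,ack,ok}  (select→offer)
      • retry:
        ?Str = !Str
          dual(Y) = Y
      • ack:
        ?Int = !Int
          dual(end) = end
      • ok:
        &{more,stop,retry} = ⊕{more,stop,retry}  (&→⊕)
          • more:
            dual(Y) = Y
          • stop:
            dual(Y) = Y
          • retry:
            dual(Y) = Y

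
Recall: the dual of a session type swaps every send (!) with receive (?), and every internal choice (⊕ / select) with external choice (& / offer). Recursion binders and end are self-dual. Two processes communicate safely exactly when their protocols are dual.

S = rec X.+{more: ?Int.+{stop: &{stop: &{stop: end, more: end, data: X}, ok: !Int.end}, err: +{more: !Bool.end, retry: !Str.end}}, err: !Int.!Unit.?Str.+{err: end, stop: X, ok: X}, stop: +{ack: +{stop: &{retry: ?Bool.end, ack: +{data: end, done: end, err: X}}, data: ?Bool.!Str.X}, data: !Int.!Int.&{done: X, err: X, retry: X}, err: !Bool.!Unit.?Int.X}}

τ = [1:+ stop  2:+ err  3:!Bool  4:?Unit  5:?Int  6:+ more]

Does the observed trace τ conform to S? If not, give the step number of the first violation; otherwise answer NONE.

step 1: + stop  ok  residual = +{ack: +{stop: &{retry: ?Bool.end, ack: +{data: end, done: end, err: rec X.…}}, data: ?Bool.!Str.rec X.…}, data: !Int.!Int.&{done: rec X.…, err: rec X.…, retry: rec X.…}, err: !Bool.!Unit.?Int.rec X.…}
step 2: + err  ok  residual = !Bool.!Unit.?Int.rec X.…
step 3: !Bool  ok  residual = !Unit.?Int.rec X.…
step 4: got ?Unit, protocol expects !Unit  ✗

4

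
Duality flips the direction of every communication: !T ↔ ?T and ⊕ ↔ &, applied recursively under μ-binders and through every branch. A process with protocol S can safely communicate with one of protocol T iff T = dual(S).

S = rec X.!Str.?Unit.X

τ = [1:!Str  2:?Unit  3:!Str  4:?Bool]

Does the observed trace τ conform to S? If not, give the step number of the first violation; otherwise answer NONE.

4

@1 !Str  ✓  state: ?Unit.rec X.…
@2 ?Unit  ✓  state: rec X.…
@3 !Str  ✓  state: ?Unit.rec X.…
@4 got ?Bool, protocol expects ?Unit  ✗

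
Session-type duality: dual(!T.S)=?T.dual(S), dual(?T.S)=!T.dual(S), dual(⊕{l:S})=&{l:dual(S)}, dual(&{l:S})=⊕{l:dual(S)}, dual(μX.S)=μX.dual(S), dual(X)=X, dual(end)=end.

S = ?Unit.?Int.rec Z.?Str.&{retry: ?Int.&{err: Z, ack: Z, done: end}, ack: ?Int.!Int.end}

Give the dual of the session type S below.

!Unit.!Int.rec Z.!Str.+{retry: !Int.+{err: Z, ack: Z, done: end}, ack: !Int.?Int.end}

?Unit → !Unit
  ?Int → !Int
    rec Z → rec Z  (rec unchanged)
      ?Str → !Str
        &{retry,ack} → +{retry,ack}  (&→⊕)
          • retry:
            ?Int → !Int
              &{err,ack,done} → +{err,ack,done}  (&→⊕)
                • err:
                  Z self-dual
                • ack:
                  Z self-dual
                • done:
                  end self-dual
          • ack:
            ?Int → !Int
              !Int → ?Int
                end self-dual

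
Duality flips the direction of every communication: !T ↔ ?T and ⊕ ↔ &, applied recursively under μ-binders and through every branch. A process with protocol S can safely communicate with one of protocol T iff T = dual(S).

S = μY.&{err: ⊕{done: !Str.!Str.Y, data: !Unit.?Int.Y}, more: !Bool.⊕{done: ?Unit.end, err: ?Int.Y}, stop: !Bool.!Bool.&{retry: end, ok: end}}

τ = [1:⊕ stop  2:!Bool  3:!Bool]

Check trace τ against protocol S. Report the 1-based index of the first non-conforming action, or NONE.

[1] got ⊕ stop, protocol expects & err or & more or & stop  ✗

1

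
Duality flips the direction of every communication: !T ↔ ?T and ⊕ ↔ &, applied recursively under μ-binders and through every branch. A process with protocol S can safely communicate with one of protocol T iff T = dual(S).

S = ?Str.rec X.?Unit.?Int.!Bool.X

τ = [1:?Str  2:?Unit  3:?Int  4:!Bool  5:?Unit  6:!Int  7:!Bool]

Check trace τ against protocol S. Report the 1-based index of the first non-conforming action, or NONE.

[1] ?Str  match  now at rec X.…
[2] ?Unit  match  now at ?Int.!Bool.rec X.…
[3] ?Int  match  now at !Bool.rec X.…
[4] !Bool  match  now at rec X.…
[5] ?Unit  match  now at ?Int.!Bool.rec X.…
[6] got !Int, protocol expects ?Int  ✗

6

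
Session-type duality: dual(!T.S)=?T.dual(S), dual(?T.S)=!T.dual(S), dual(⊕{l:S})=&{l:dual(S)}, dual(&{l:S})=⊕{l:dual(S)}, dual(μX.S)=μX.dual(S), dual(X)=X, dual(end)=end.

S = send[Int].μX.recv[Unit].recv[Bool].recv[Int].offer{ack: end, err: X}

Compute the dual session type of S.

recv[Int].μX.send[Unit].send[Bool].send[Int].select{ack: end, err: X}

send[Int] ↦ recv[Int]
  μX ↦ μX  (rec unchanged)
    recv[Unit] ↦ send[Unit]
      recv[Bool] ↦ send[Bool]
        recv[Int] ↦ send[Int]
          offer{ack,err} ↦ select{ack,err}  (&→⊕)
            • ack:
              end self-dual
            • err:
              X self-dual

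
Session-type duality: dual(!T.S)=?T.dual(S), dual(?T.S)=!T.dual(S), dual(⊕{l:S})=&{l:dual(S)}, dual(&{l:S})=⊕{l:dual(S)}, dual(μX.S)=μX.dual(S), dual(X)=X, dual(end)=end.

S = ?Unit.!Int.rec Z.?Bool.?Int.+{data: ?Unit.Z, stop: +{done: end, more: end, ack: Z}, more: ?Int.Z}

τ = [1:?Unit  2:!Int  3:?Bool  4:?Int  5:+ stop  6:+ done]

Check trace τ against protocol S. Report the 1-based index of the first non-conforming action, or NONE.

[1] ?Unit  ✓  cont: !Int.rec Z.…
[2] !Int  ✓  cont: rec Z.…
[3] ?Bool  ✓  cont: ?Int.+{data: ?Unit.rec Z.…, stop: +{done: end, more: end, ack: rec Z.…}, more: ?Int.rec Z.…}
[4] ?Int  ✓  cont: +{data: ?Unit.rec Z.…, stop: +{done: end, more: end, ack: rec Z.…}, more: ?Int.rec Z.…}
[5] + stop  ✓  cont: +{done: end, more: end, ack: rec Z.…}
[6] + done  ✓  cont: end
trace exhausted — no violation

NONE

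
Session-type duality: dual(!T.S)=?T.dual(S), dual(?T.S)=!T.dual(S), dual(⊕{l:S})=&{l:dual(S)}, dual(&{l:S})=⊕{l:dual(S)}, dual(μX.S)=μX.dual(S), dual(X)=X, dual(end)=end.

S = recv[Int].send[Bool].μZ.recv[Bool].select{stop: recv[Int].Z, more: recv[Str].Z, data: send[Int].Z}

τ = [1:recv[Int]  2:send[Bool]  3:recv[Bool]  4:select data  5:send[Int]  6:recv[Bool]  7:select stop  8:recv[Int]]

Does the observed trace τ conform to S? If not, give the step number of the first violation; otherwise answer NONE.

NONE

@1 recv[Int]  match  residual = send[Bool].μZ.…
@2 send[Bool]  match  residual = μZ.…
@3 recv[Bool]  match  residual = select{stop: recv[Int].μZ.…, more: recv[Str].μZ.…, data: send[Int].μZ.…}
@4 select data  match  residual = send[Int].μZ.…
@5 send[Int]  match  residual = μZ.…
@6 recv[Bool]  match  residual = select{stop: recv[Int].μZ.…, more: recv[Str].μZ.…, data: send[Int].μZ.…}
@7 select stop  match  residual = recv[Int].μZ.…
@8 recv[Int]  match  residual = μZ.…
all 8 steps conform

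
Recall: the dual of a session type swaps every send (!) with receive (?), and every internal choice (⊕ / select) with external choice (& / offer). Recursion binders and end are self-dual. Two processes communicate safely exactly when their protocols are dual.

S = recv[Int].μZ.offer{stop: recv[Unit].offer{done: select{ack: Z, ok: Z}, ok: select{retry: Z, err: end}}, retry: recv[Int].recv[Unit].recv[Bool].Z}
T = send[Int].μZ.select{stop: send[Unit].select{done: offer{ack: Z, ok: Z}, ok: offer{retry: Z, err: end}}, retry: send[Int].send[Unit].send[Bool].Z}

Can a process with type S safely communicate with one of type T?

recv[Int] | send[Int]  ✓
  μZ | μZ  ✓ (rec unchanged)
    offer{stop,retry} | select{stop,retry}  ✓ same labels
      • stop:
        recv[Unit] | send[Unit]  ✓
          offer{done,ok} | select{done,ok}  ✓ same labels
            • done:
              select{ack,ok} | offer{ack,ok}  ✓ same labels
                • ack:
                  Z | Z  ✓
                • ok:
                  Z | Z  ✓
            • ok:
              select{retry,err} | offer{retry,err}  ✓ same labels
                • retry:
                  Z | Z  ✓
                • err:
                  end | end  ✓
      • retry:
        recv[Int] | send[Int]  ✓
          recv[Unit] | send[Unit]  ✓
            recv[Bool] | send[Bool]  ✓
              Z | Z  ✓

YES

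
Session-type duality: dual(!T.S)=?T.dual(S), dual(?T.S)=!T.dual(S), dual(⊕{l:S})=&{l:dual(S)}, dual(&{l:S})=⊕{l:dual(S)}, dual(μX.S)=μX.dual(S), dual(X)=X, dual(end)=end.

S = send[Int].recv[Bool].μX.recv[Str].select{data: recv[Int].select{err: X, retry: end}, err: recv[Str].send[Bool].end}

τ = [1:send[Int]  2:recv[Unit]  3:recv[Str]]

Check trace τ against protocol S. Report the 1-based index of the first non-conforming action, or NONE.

[1] send[Int]  ok  state: recv[Bool].μX.…
[2] got recv[Unit], protocol expects recv[Bool]  ✗

2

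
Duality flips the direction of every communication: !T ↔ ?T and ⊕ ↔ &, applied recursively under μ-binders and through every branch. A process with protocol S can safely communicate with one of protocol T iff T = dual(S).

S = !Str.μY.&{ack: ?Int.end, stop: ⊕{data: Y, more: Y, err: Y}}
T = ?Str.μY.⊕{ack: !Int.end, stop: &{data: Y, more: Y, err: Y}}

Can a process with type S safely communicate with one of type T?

!Str vs ?Str  ✓
  μY vs μY  ✓ (binder kept)
    &{ack,stop} vs ⊕{ack,stop}  ✓ labels match
      [ack]
        ?Int vs !Int  ✓
          end vs end  ✓
      [stop]
        ⊕{data,more,err} vs &{data,more,err}  ✓ labels match
          [data]
            Y vs Y  ✓
          [more]
            Y vs Y  ✓
          [err]
            Y vs Y  ✓

YES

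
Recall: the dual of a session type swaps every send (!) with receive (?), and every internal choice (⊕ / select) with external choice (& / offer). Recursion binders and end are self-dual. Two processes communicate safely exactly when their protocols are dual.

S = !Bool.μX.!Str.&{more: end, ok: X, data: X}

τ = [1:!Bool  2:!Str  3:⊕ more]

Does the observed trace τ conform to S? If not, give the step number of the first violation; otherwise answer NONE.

step 1: !Bool  ok  residual = μX.…
step 2: !Str  ok  residual = &{more: end, ok: μX.…, data: μX.…}
step 3: got ⊕ more, protocol expects & more or & ok or & data  ✗

3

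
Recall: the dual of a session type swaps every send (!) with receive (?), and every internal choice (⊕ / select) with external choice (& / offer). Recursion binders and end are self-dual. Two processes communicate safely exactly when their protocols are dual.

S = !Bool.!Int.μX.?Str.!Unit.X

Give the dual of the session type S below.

?Bool.?Int.μX.!Str.?Unit.X

!Bool ↦ ?Bool
  !Int ↦ ?Int
    μX ↦ μX  (rec unchanged)
      ?Str ↦ !Str
        !Unit ↦ ?Unit
          X self-dual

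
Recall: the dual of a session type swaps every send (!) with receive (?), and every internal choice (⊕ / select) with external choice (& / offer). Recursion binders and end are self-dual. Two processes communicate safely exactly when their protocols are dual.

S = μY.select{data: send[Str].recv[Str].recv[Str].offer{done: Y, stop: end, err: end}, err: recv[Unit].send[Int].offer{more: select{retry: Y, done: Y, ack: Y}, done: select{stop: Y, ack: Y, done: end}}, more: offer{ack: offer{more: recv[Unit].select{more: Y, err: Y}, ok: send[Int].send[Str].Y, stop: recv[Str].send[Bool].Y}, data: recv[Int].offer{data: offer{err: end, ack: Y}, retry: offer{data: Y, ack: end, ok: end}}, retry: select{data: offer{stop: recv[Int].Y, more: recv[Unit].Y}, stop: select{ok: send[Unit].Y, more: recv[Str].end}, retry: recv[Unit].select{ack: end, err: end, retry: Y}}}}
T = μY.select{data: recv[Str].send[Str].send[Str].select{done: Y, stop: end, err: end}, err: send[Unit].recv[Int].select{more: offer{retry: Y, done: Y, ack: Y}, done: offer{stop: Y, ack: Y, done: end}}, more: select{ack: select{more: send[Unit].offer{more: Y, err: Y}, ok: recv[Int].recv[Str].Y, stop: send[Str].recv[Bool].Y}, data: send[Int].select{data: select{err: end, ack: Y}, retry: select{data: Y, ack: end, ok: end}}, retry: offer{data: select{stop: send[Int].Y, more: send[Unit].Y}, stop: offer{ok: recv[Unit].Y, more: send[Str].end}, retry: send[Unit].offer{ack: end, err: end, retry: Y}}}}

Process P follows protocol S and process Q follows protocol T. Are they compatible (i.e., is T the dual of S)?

NO

μY | μY  match (μ self-dual)
  select{data,err,more} | select{data,err,more}  ✗ choice polarity not flipped — not dual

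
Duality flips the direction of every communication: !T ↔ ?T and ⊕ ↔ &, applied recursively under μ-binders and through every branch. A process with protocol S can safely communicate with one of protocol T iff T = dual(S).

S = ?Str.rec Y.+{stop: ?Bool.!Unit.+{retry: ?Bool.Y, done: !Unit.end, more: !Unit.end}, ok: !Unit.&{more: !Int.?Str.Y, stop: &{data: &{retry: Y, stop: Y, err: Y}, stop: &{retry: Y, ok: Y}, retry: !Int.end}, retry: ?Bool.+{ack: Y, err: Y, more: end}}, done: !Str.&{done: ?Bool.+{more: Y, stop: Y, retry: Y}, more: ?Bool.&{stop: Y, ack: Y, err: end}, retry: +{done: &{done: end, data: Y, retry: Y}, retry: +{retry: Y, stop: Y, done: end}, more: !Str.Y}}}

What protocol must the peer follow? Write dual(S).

!Str.rec Y.&{stop: !Bool.?Unit.&{retry: !Bool.Y, done: ?Unit.end, more: ?Unit.end}, ok: ?Unit.+{more: ?Int.!Str.Y, stop: +{data: +{retry: Y, stop: Y, err: Y}, stop: +{retry: Y, ok: Y}, retry: ?Int.end}, retry: !Bool.&{ack: Y, err: Y, more: end}}, done: ?Str.+{done: !Bool.&{more: Y, stop: Y, retry: Y}, more: !Bool.+{stop: Y, ack: Y, err: end}, retry: &{done: +{done: end, data: Y, retry: Y}, retry: &{retry: Y, stop: Y, done: end}, more: ?Str.Y}}}

?Str = !Str
  rec Y = rec Y  (rec unchanged)
    +{stop,ok,done} = &{stop,ok,done}  (select→offer)
      [stop]
        ?Bool = !Bool
          !Unit = ?Unit
            +{retry,done,more} = &{retry,done,more}  (select→offer)
              [retry]
                ?Bool = !Bool
                  Y ↦ Y
              [done]
                !Unit = ?Unit
                  end ↦ end
              [more]
                !Unit = ?Unit
                  end ↦ end
      [ok]
        !Unit = ?Unit
          &{more,stop,retry} = +{more,stop,retry}  (&→⊕)
            [more]
              !Int = ?Int
                ?Str = !Str
                  Y ↦ Y
            [stop]
              &{data,stop,retry} = +{data,stop,retry}  (&→⊕)
                [data]
                  &{retry,stop,err} = +{retry,stop,err}  (&→⊕)
                    [retry]
                      Y ↦ Y
                    [stop]
                      Y ↦ Y
                    [err]
                      Y ↦ Y
                [stop]
                  &{retry,ok} = +{retry,ok}  (&→⊕)
                    [retry]
                      Y ↦ Y
                    [ok]
                      Y ↦ Y
                [retry]
                  !Int = ?Int
                    end ↦ end
            [retry]
              ?Bool = !Bool
                +{ack,err,more} = &{ack,err,more}  (select→offer)
                  [ack]
                    Y ↦ Y
                  [err]
                    Y ↦ Y
                  [more]
                    end ↦ end
      [done]
        !Str = ?Str
          &{done,more,retry} = +{done,more,retry}  (&→⊕)
            [done]
              ?Bool = !Bool
                +{more,stop,retry} = &{more,stop,retry}  (select→offer)
                  [more]
                    Y ↦ Y
                  [stop]
                    Y ↦ Y
                  [retry]
                    Y ↦ Y
            [more]
              ?Bool = !Bool
                &{stop,ack,err} = +{stop,ack,err}  (&→⊕)
                  [stop]
                    Y ↦ Y
                  [ack]
                    Y ↦ Y
                  [err]
                    end ↦ end
            [retry]
              +{done,retry,more} = &{done,retry,more}  (select→offer)
                [done]
                  &{done,data,retry} = +{done,data,retry}  (&→⊕)
                    [done]
                      end ↦ end
                    [data]
                      Y ↦ Y
                    [retry]
                      Y ↦ Y
                [retry]
                  +{retry,stop,done} = &{retry,stop,done}  (select→offer)
                    [retry]
                      Y ↦ Y
                    [stop]
                      Y ↦ Y
                    [done]
                      end ↦ end
                [more]
                  !Str = ?Str
                    Y ↦ Y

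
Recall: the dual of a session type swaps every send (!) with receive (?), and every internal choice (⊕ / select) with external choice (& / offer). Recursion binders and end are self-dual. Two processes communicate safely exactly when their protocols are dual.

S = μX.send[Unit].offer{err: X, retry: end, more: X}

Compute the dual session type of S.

μX.recv[Unit].select{err: X, retry: end, more: X}

μX = μX  (binder kept)
  send[Unit] = recv[Unit]
    offer{err,retry,more} = select{err,retry,more}  (external→internal)
      [err]
        X ↦ X
      [retry]
        end ↦ end
      [more]
        X ↦ X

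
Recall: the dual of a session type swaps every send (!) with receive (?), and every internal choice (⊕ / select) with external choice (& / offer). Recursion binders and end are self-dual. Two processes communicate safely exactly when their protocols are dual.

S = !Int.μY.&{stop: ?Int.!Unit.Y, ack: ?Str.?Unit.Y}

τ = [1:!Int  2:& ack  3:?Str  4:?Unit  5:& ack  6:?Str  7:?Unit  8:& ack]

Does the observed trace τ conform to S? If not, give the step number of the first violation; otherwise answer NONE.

NONE

step 1: !Int  ✓  residual = μY.…
step 2: & ack  ✓  residual = ?Str.?Unit.μY.…
step 3: ?Str  ✓  residual = ?Unit.μY.…
step 4: ?Unit  ✓  residual = μY.…
step 5: & ack  ✓  residual = ?Str.?Unit.μY.…
step 6: ?Str  ✓  residual = ?Unit.μY.…
step 7: ?Unit  ✓  residual = μY.…
step 8: & ack  ✓  residual = ?Str.?Unit.μY.…
trace exhausted — no violation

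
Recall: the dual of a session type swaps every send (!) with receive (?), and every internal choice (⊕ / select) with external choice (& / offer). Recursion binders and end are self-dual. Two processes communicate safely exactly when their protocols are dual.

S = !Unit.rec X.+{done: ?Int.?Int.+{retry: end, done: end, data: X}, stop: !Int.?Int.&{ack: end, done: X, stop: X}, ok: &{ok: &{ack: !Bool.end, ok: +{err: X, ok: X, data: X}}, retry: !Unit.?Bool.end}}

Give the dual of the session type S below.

?Unit.rec X.&{done: !Int.!Int.&{retry: end, done: end, data: X}, stop: ?Int.!Int.+{ack: end, done: X, stop: X}, ok: +{ok: +{ack: ?Bool.end, ok: &{err: X, ok: X, data: X}}, retry: ?Unit.!Bool.end}}

!Unit → ?Unit
  rec X → rec X  (binder kept)
    +{done,stop,ok} → &{done,stop,ok}  (⊕→&)
      [done]
        ?Int → !Int
          ?Int → !Int
            +{retry,done,data} → &{retry,done,data}  (⊕→&)
              [retry]
                end ↦ end
              [done]
                end ↦ end
              [data]
                X ↦ X
      [stop]
        !Int → ?Int
          ?Int → !Int
            &{ack,done,stop} → +{ack,done,stop}  (external→internal)
              [ack]
                end ↦ end
              [done]
                X ↦ X
              [stop]
                X ↦ X
      [ok]
        &{ok,retry} → +{ok,retry}  (external→internal)
          [ok]
            &{ack,ok} → +{ack,ok}  (external→internal)
              [ack]
                !Bool → ?Bool
                  end ↦ end
              [ok]
                +{err,ok,data} → &{err,ok,data}  (⊕→&)
                  [err]
                    X ↦ X
                  [ok]
                    X ↦ X
                  [data]
                    X ↦ X
          [retry]
            !Unit → ?Unit
              ?Bool → !Bool
                end ↦ end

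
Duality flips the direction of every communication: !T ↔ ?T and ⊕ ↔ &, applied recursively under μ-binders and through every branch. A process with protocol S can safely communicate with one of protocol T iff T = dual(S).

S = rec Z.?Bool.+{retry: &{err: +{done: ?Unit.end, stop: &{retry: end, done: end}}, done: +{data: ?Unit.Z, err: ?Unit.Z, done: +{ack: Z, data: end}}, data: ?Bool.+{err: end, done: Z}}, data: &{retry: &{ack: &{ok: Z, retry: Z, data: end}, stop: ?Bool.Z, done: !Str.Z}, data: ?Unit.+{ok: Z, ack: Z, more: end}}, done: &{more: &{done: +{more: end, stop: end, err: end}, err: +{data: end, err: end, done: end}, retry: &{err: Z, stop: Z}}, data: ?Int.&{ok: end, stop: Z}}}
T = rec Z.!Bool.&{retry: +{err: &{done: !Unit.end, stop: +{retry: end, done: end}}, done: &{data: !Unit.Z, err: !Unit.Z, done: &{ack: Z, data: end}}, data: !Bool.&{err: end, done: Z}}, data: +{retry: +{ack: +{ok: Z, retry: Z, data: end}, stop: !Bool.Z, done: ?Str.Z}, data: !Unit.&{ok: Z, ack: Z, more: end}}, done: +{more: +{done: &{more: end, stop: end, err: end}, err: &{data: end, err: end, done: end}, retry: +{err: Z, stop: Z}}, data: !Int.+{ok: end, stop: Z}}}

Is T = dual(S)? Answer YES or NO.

YES

rec Z vs rec Z  ✓ (μ self-dual)
  ?Bool vs !Bool  ✓
    +{retry,data,done} vs &{retry,data,done}  ✓ same labels
      • retry:
        &{err,done,data} vs +{err,done,data}  ✓ same labels
          • err:
            +{done,stop} vs &{done,stop}  ✓ same labels
              • done:
                ?Unit vs !Unit  ✓
                  end vs end  ✓
              • stop:
                &{retry,done} vs +{retry,done}  ✓ same labels
                  • retry:
                    end vs end  ✓
                  • done:
                    end vs end  ✓
          • done:
            +{data,err,done} vs &{data,err,done}  ✓ same labels
              • data:
                ?Unit vs !Unit  ✓
                  Z vs Z  ✓
              • err:
                ?Unit vs !Unit  ✓
                  Z vs Z  ✓
              • done:
                +{ack,data} vs &{ack,data}  ✓ same labels
                  • ack:
                    Z vs Z  ✓
                  • data:
                    end vs end  ✓
          • data:
            ?Bool vs !Bool  ✓
              +{err,done} vs &{err,done}  ✓ same labels
                • err:
                  end vs end  ✓
                • done:
                  Z vs Z  ✓
      • data:
        &{retry,data} vs +{retry,data}  ✓ same labels
          • retry:
            &{ack,stop,done} vs +{ack,stop,done}  ✓ same labels
              • ack:
                &{ok,retry,data} vs +{ok,retry,data}  ✓ same labels
                  • ok:
                    Z vs Z  ✓
                  • retry:
                    Z vs Z  ✓
                  • data:
                    end vs end  ✓
              • stop:
                ?Bool vs !Bool  ✓
                  Z vs Z  ✓
              • done:
                !Str vs ?Str  ✓
                  Z vs Z  ✓
          • data:
            ?Unit vs !Unit  ✓
              +{ok,ack,more} vs &{ok,ack,more}  ✓ same labels
                • ok:
                  Z vs Z  ✓
                • ack:
                  Z vs Z  ✓
                • more:
                  end vs end  ✓
      • done:
        &{more,data} vs +{more,data}  ✓ same labels
          • more:
            &{done,err,retry} vs +{done,err,retry}  ✓ same labels
              • done:
                +{more,stop,err} vs &{more,stop,err}  ✓ same labels
                  • more:
                    end vs end  ✓
                  • stop:
                    end vs end  ✓
                  • err:
                    end vs end  ✓
              • err:
                +{data,err,done} vs &{data,err,done}  ✓ same labels
                  • data:
                    end vs end  ✓
                  • err:
                    end vs end  ✓
                  • done:
                    end vs end  ✓
              • retry:
                &{err,stop} vs +{err,stop}  ✓ same labels
                  • err:
                    Z vs Z  ✓
                  • stop:
                    Z vs Z  ✓
          • data:
            ?Int vs !Int  ✓
              &{ok,stop} vs +{ok,stop}  ✓ same labels
                • ok:
                  end vs end  ✓
                • stop:
                  Z vs Z  ✓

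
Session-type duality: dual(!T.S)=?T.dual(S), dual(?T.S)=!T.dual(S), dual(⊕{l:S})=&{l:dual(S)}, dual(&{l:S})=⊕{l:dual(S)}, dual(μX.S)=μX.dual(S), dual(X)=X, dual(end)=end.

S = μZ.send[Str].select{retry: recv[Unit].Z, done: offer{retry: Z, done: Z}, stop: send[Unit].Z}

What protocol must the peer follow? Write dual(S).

μZ.recv[Str].offer{retry: send[Unit].Z, done: select{retry: Z, done: Z}, stop: recv[Unit].Z}

μZ = μZ  (binder kept)
  send[Str] = recv[Str]
    select{retry,done,stop} = offer{retry,done,stop}  (internal→external)
      case retry:
        recv[Unit] = send[Unit]
          Z self-dual
      case done:
        offer{retry,done} = select{retry,done}  (external→internal)
          case retry:
            Z self-dual
          case done:
            Z self-dual
      case stop:
        send[Unit] = recv[Unit]
          Z self-dual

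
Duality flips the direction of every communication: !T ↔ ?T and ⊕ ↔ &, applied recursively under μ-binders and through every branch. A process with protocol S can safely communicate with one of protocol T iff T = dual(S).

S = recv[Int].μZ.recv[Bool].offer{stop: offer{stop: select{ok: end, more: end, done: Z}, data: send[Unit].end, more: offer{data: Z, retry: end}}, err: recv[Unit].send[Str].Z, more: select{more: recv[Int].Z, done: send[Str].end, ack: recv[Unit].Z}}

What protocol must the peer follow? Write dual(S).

recv[Int] → send[Int]
  μZ → μZ  (rec unchanged)
    recv[Bool] → send[Bool]
      offer{stop,err,more} → select{stop,err,more}  (external→internal)
        • stop:
          offer{stop,data,more} → select{stop,data,more}  (external→internal)
            • stop:
              select{ok,more,done} → offer{ok,more,done}  (⊕→&)
                • ok:
                  end ↦ end
                • more:
                  end ↦ end
                • done:
                  Z ↦ Z
            • data:
              send[Unit] → recv[Unit]
                end ↦ end
            • more:
              offer{data,retry} → select{data,retry}  (external→internal)
                • data:
                  Z ↦ Z
                • retry:
                  end ↦ end
        • err:
          recv[Unit] → send[Unit]
            send[Str] → recv[Str]
              Z ↦ Z
        • more:
          select{more,done,ack} → offer{more,done,ack}  (⊕→&)
            • more:
              recv[Int] → send[Int]
                Z ↦ Z
            • done:
              send[Str] → recv[Str]
                end ↦ end
            • ack:
              recv[Unit] → send[Unit]
                Z ↦ Z

send[Int].μZ.send[Bool].select{stop: select{stop: offer{ok: end, more: end, done: Z}, data: recv[Unit].end, more: select{data: Z, retry: end}}, err: send[Unit].recv[Str].Z, more: offer{more: send[Int].Z, done: recv[Str].end, ack: send[Unit].Z}}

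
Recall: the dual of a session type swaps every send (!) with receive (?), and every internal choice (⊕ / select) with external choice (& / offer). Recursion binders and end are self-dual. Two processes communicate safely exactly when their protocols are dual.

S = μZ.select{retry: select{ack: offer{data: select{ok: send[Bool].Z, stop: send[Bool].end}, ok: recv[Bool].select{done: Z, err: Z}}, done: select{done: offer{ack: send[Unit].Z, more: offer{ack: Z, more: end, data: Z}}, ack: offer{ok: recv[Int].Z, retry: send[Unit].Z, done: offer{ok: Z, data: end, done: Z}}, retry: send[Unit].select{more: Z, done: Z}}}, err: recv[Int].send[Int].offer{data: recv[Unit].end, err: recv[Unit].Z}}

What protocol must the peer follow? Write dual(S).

μZ ↦ μZ  (binder kept)
  select{retry,err} ↦ offer{retry,err}  (internal→external)
    [retry]
      select{ack,done} ↦ offer{ack,done}  (internal→external)
        [ack]
          offer{data,ok} ↦ select{data,ok}  (&→⊕)
            [data]
              select{ok,stop} ↦ offer{ok,stop}  (internal→external)
                [ok]
                  send[Bool] ↦ recv[Bool]
                    Z ↦ Z
                [stop]
                  send[Bool] ↦ recv[Bool]
                    end ↦ end
            [ok]
              recv[Bool] ↦ send[Bool]
                select{done,err} ↦ offer{done,err}  (internal→external)
                  [done]
                    Z ↦ Z
                  [err]
                    Z ↦ Z
        [done]
          select{done,ack,retry} ↦ offer{done,ack,retry}  (internal→external)
            [done]
              offer{ack,more} ↦ select{ack,more}  (&→⊕)
                [ack]
                  send[Unit] ↦ recv[Unit]
                    Z ↦ Z
                [more]
                  offer{ack,more,data} ↦ select{ack,more,data}  (&→⊕)
                    [ack]
                      Z ↦ Z
                    [more]
                      end ↦ end
                    [data]
                      Z ↦ Z
            [ack]
              offer{ok,retry,done} ↦ select{ok,retry,done}  (&→⊕)
                [ok]
                  recv[Int] ↦ send[Int]
                    Z ↦ Z
                [retry]
                  send[Unit] ↦ recv[Unit]
                    Z ↦ Z
                [done]
                  offer{ok,data,done} ↦ select{ok,data,done}  (&→⊕)
                    [ok]
                      Z ↦ Z
                    [data]
                      end ↦ end
                    [done]
                      Z ↦ Z
            [retry]
              send[Unit] ↦ recv[Unit]
                select{more,done} ↦ offer{more,done}  (internal→external)
                  [more]
                    Z ↦ Z
                  [done]
                    Z ↦ Z
    [err]
      recv[Int] ↦ send[Int]
        send[Int] ↦ recv[Int]
          offer{data,err} ↦ select{data,err}  (&→⊕)
            [data]
              recv[Unit] ↦ send[Unit]
                end ↦ end
            [err]
              recv[Unit] ↦ send[Unit]
                Z ↦ Z

μZ.offer{retry: offer{ack: select{data: offer{ok: recv[Bool].Z, stop: recv[Bool].end}, ok: send[Bool].offer{done: Z, err: Z}}, done: offer{done: select{ack: recv[Unit].Z, more: select{ack: Z, more: end, data: Z}}, ack: select{ok: send[Int].Z, retry: recv[Unit].Z, done: select{ok: Z, data: end, done: Z}}, retry: recv[Unit].offer{more: Z, done: Z}}}, err: send[Int].recv[Int].select{data: send[Unit].end, err: send[Unit].Z}}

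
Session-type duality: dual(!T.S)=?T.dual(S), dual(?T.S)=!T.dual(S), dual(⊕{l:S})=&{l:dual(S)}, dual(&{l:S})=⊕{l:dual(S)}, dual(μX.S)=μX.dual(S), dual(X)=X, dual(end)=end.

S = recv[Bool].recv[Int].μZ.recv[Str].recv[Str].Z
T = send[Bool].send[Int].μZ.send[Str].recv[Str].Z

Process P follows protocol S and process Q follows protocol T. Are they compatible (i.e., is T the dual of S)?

recv[Bool] | send[Bool]  match
  recv[Int] | send[Int]  match
    μZ | μZ  match (rec unchanged)
      recv[Str] | send[Str]  match
        recv[Str] | recv[Str]  ✗ same direction on both sides — not dual

NO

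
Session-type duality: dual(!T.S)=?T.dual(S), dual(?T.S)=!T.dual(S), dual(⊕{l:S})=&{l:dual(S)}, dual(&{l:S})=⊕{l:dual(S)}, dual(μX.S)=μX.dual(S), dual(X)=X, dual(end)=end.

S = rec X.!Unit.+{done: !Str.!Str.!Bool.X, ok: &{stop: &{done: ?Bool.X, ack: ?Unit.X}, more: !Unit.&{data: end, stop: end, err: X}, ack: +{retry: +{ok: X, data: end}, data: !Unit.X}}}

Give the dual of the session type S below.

rec X.?Unit.&{done: ?Str.?Str.?Bool.X, ok: +{stop: +{done: !Bool.X, ack: !Unit.X}, more: ?Unit.+{data: end, stop: end, err: X}, ack: &{retry: &{ok: X, data: end}, data: ?Unit.X}}}

rec X → rec X  (rec unchanged)
  !Unit → ?Unit
    +{done,ok} → &{done,ok}  (select→offer)
      case done:
        !Str → ?Str
          !Str → ?Str
            !Bool → ?Bool
              X ↦ X
      case ok:
        &{stop,more,ack} → +{stop,more,ack}  (&→⊕)
          case stop:
            &{done,ack} → +{done,ack}  (&→⊕)
              case done:
                ?Bool → !Bool
                  X ↦ X
              case ack:
                ?Unit → !Unit
                  X ↦ X
          case more:
            !Unit → ?Unit
              &{data,stop,err} → +{data,stop,err}  (&→⊕)
                case data:
                  end ↦ end
                case stop:
                  end ↦ end
                case err:
                  X ↦ X
          case ack:
            +{retry,data} → &{retry,data}  (select→offer)
              case retry:
                +{ok,data} → &{ok,data}  (select→offer)
                  case ok:
                    X ↦ X
                  case data:
                    end ↦ end
              case data:
                !Unit → ?Unit
                  X ↦ X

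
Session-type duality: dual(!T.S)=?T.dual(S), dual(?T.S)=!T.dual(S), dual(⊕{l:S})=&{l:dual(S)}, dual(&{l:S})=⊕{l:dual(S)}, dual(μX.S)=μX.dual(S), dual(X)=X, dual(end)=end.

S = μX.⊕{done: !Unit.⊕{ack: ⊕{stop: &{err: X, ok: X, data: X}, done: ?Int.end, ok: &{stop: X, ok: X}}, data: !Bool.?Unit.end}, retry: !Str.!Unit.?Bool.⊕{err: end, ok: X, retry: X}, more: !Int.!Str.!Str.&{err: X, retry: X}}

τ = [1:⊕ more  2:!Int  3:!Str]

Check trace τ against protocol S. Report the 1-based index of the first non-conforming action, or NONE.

step 1: ⊕ more  ✓  state: !Int.!Str.!Str.&{err: μX.…, retry: μX.…}
step 2: !Int  ✓  state: !Str.!Str.&{err: μX.…, retry: μX.…}
step 3: !Str  ✓  state: !Str.&{err: μX.…, retry: μX.…}
τ conforms to S (length 3)

NONE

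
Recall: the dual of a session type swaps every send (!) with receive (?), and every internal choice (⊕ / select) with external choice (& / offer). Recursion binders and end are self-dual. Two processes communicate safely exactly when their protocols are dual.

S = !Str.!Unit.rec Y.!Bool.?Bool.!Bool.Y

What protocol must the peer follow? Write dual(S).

!Str ↦ ?Str
  !Unit ↦ ?Unit
    rec Y ↦ rec Y  (rec unchanged)
      !Bool ↦ ?Bool
        ?Bool ↦ !Bool
          !Bool ↦ ?Bool
            Y self-dual

?Str.?Unit.rec Y.?Bool.!Bool.?Bool.Y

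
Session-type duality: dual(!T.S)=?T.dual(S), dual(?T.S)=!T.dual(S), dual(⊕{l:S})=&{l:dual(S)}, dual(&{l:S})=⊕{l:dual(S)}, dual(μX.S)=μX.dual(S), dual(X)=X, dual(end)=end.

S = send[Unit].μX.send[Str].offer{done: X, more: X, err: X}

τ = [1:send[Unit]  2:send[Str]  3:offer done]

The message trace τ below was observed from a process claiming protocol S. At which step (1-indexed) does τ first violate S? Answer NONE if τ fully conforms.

[1] send[Unit]  ok  cont: μX.…
[2] send[Str]  ok  cont: offer{done: μX.…, more: μX.…, err: μX.…}
[3] offer done  ok  cont: μX.…
all 3 steps conform

NONE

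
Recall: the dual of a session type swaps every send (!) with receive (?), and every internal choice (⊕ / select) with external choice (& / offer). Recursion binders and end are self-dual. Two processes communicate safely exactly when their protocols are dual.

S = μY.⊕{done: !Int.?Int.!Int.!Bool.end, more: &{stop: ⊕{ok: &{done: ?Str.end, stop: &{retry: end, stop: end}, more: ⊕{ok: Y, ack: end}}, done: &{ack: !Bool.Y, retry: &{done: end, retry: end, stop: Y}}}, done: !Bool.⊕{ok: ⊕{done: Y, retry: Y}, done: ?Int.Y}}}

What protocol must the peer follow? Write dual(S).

μY.&{done: ?Int.!Int.?Int.?Bool.end, more: ⊕{stop: &{ok: ⊕{done: !Str.end, stop: ⊕{retry: end, stop: end}, more: &{ok: Y, ack: end}}, done: ⊕{ack: ?Bool.Y, retry: ⊕{done: end, retry: end, stop: Y}}}, done: ?Bool.&{ok: &{done: Y, retry: Y}, done: !Int.Y}}}

μY = μY  (rec unchanged)
  ⊕{done,more} = &{done,more}  (select→offer)
    • done:
      !Int = ?Int
        ?Int = !Int
          !Int = ?Int
            !Bool = ?Bool
              dual(end) = end
    • more:
      &{stop,done} = ⊕{stop,done}  (offer→select)
        • stop:
          ⊕{ok,done} = &{ok,done}  (select→offer)
            • ok:
              &{done,stop,more} = ⊕{done,stop,more}  (offer→select)
                • done:
                  ?Str = !Str
                    dual(end) = end
                • stop:
                  &{retry,stop} = ⊕{retry,stop}  (offer→select)
                    • retry:
                      dual(end) = end
                    • stop:
                      dual(end) = end
                • more:
                  ⊕{ok,ack} = &{ok,ack}  (select→offer)
                    • ok:
                      dual(Y) = Y
                    • ack:
                      dual(end) = end
            • done:
              &{ack,retry} = ⊕{ack,retry}  (offer→select)
                • ack:
                  !Bool = ?Bool
                    dual(Y) = Y
                • retry:
                  &{done,retry,stop} = ⊕{done,retry,stop}  (offer→select)
                    • done:
                      dual(end) = end
                    • retry:
                      dual(end) = end
                    • stop:
                      dual(Y) = Y
        • done:
          !Bool = ?Bool
            ⊕{ok,done} = &{ok,done}  (select→offer)
              • ok:
                ⊕{done,retry} = &{done,retry}  (select→offer)
                  • done:
                    dual(Y) = Y
                  • retry:
                    dual(Y) = Y
              • done:
                ?Int = !Int
                  dual(Y) = Y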